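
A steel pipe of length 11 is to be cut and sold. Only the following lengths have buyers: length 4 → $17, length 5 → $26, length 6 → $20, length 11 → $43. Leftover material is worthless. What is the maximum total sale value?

Build f[k] bottom-up: f[k] = max over allowed piece i of (p[i] + f[k−i]).
f[1] = 0
f[2] = 0
f[3] = 0
f[4] = 17
f[5] = max(17+0, 26+0) = 26
f[6] = max(17+0, 26+0, 20+0) = 26
f[7] = max(17+0, 26+0, 20+0) = 26
f[8] = max(17+17, 26+0, 20+0) = 34
f[9] = max(17+26, 26+17, 20+0) = 43
f[10] = max(17+26, 26+26, 20+17) = 52
f[11] = max(17+26, 26+26, 20+26, 43+0) = 52
One optimal cutting: pieces 5 + 5 with 1 meter of scrap → $52.

52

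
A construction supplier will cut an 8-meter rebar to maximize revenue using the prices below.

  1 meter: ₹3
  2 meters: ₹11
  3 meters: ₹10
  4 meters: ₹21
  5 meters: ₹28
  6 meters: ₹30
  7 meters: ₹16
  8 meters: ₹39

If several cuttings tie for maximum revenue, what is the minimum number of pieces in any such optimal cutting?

Consider every possible first cut. r[k] is the best of p[i]+r[k−i] over all sellable i≤k.
r[1] = 3
r[2] = 11
r[3] = 14  (first piece 1, then r[2]=11)
r[4] = 22  (first piece 2, then r[2]=11)
r[5] = 28
r[6] = 33  (first piece 2, then r[4]=22)
r[7] = 39  (first piece 2, then r[5]=28)
r[8] = 44  (first piece 2, then r[6]=33)
Maximum revenue is ₹44.
Now minimize piece count subject to staying optimal: for each k, pieces[k] = 1 + min over i with p[i]+r[k−i]=r[k] of pieces[k−i].
pieces[5] = 1
pieces[6] = 3
pieces[7] = 2
pieces[8] = 4

4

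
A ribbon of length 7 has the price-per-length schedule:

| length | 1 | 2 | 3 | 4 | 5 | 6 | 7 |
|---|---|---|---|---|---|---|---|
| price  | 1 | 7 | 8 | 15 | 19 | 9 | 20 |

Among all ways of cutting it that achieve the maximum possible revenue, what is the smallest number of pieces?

2

Consider every possible first cut. r[k] is the best of p[i]+r[k−i] over all sellable i≤k.
r[1] = 1
r[2] = max(1+1, 7+0) = 7
r[3] = max(1+7, 7+1, 8+0) = 8
r[4] = max(1+8, 7+7, 8+1, 15+0) = 15
r[5] = max(1+15, 7+8, 8+7, 15+1, 19+0) = 19
r[6] = max(1+19, 7+15, 8+8, 15+7, 19+1, 9+0) = 22
r[7] = max(1+22, 7+19, 8+15, …, 9+1, 20+0) = 26
Maximum revenue is ¢26.
Now minimize piece count subject to staying optimal: for each k, pieces[k] = 1 + min over i with p[i]+r[k−i]=r[k] of pieces[k−i].
pieces[4] = 1
pieces[5] = 1
pieces[6] = 2
pieces[7] = 2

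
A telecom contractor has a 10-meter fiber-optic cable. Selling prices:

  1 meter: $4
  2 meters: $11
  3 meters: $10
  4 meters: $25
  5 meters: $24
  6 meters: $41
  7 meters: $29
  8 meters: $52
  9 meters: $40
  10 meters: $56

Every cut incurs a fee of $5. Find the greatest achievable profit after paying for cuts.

Consider every possible first cut. net[k] is the best of p[i]+net[k−i] over all sellable i≤k, charging 5 whenever i<k.
net[1] = 4
net[2] = max(4+4-5, 11+0) = 11
net[3] = max(4+11-5, 11+4-5, 10+0) = 10
net[4] = max(4+10-5, 11+11-5, 10+4-5, 25+0) = 25
net[5] = max(4+25-5, 11+10-5, 10+11-5, 25+4-5, 24+0) = 24
net[6] = max(4+24-5, 11+25-5, 10+10-5, 25+11-5, 24+4-5, 41+0) = 41
net[7] = max(4+41-5, 11+24-5, 10+25-5, …, 41+4-5, 29+0) = 40
net[8] = max(4+40-5, 11+41-5, 10+24-5, …, 29+4-5, 52+0) = 52
net[9] = max(4+52-5, 11+40-5, 10+41-5, …, 52+4-5, 40+0) = 51
net[10] = max(4+51-5, 11+52-5, 10+40-5, …, 40+4-5, 56+0) = 61
One optimal plan: pieces 6 + 4 (1 cut) → $66 − $5 = $61.

61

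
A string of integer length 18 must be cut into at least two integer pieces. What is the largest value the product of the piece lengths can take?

Fill f[k] for k=2..18: at each k try every first piece i and multiply by the better of (k−i) uncut or f[k−i].
f[2] = 1*max(1,0) = 1*1 = 1
f[3] = 1*max(2,1) = 1*2 = 2
f[4] = 2*max(2,1) = 2*2 = 4
f[5] = 2*max(3,2) = 2*3 = 6
f[6] = 3*max(3,2) = 3*3 = 9
f[7] = 2*max(5,6) = 2*6 = 12
f[8] = 2*max(6,9) = 2*9 = 18
f[9] = 3*max(6,9) = 3*9 = 27
f[10] = 2*max(8,18) = 2*18 = 36
f[11] = 2*max(9,27) = 2*27 = 54
f[12] = 3*max(9,27) = 3*27 = 81
f[13] = 2*max(11,54) = 2*54 = 108
f[14] = 2*max(12,81) = 2*81 = 162
f[15] = 3*max(12,81) = 3*81 = 243
f[16] = 2*max(14,162) = 2*162 = 324
f[17] = 2*max(15,243) = 2*243 = 486
f[18] = 3*max(15,243) = 3*243 = 729
One optimal split: 3 + 3 + 3 + 3 + 3 + 3; product 3*3*3*3*3*3 = 729.

729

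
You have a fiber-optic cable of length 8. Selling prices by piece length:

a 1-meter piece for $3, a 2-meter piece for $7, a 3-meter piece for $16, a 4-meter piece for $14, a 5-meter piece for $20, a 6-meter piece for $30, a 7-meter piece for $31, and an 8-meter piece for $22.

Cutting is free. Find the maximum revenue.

Build r[k] bottom-up: r[k] = max over allowed piece i of (p[i] + r[k−i]).
r[1] = 3
r[2] = max(3+3, 7+0) = 7
r[3] = max(3+7, 7+3, 16+0) = 16
r[4] = max(3+16, 7+7, 16+3, 14+0) = 19
r[5] = max(3+19, 7+16, 16+7, 14+3, 20+0) = 23
r[6] = max(3+23, 7+19, 16+16, 14+7, 20+3, 30+0) = 32
r[7] = max(3+32, 7+23, 16+19, …, 30+3, 31+0) = 35
r[8] = max(3+35, 7+32, 16+23, …, 31+3, 22+0) = 39
One optimal cutting: 3 + 3 + 2 → $16 + $16 + $7 = $39.

39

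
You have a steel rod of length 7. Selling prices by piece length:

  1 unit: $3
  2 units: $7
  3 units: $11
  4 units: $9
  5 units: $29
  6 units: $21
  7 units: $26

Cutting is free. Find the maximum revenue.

36

Let best[k] be the best obtainable value from length k. For each k, try every first piece i and keep the best of price[i] + best[k−i].
best[1] = 3
best[2] = max(3+3, 7+0) = 7
best[3] = max(3+7, 7+3, 11+0) = 11
best[4] = max(3+11, 7+7, 11+3, 9+0) = 14
best[5] = max(3+14, 7+11, 11+7, 9+3, 29+0) = 29
best[6] = max(3+29, 7+14, 11+11, 9+7, 29+3, 21+0) = 32
best[7] = max(3+32, 7+29, 11+14, …, 21+3, 26+0) = 36
One optimal cutting: 5 + 2 → $29 + $7 = $36.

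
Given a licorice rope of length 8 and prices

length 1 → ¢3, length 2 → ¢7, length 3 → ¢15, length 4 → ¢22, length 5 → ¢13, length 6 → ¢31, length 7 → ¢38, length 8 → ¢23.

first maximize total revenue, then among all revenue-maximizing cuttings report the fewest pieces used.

2

Consider every possible first cut. r[k] is the best of p[i]+r[k−i] over all sellable i≤k.
r[1] = 3
r[2] = 7
r[3] = 15
r[4] = 22
r[5] = 25  (first piece 1, then r[4]=22)
r[6] = 31
r[7] = 38
r[8] = 44  (first piece 4, then r[4]=22)
Maximum revenue is ¢44.
Now minimize piece count subject to staying optimal: for each k, pieces[k] = 1 + min over i with p[i]+r[k−i]=r[k] of pieces[k−i].
pieces[5] = 2
pieces[6] = 1
pieces[7] = 1
pieces[8] = 2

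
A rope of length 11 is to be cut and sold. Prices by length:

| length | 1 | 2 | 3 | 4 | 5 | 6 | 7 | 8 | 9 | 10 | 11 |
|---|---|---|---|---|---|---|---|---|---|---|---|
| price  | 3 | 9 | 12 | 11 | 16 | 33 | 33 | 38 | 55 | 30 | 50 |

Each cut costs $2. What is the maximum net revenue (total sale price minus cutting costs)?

Build v[k] bottom-up: v[k] = max over allowed piece i of (p[i] + v[k−i]) − 2 per cut.
v[1] = 3
v[2] = 9
v[3] = 12
v[4] = 16  (first piece 2, then v[2]=9)
v[5] = 19  (first piece 2, then v[3]=12)
v[6] = 33
v[7] = 34  (first piece 1, then v[6]=33)
v[8] = 40  (first piece 2, then v[6]=33)
v[9] = 55
v[10] = 56  (first piece 1, then v[9]=55)
v[11] = 62  (first piece 2, then v[9]=55)
One optimal plan: pieces 9 + 2 (1 cut) → $64 − $2 = $62.

62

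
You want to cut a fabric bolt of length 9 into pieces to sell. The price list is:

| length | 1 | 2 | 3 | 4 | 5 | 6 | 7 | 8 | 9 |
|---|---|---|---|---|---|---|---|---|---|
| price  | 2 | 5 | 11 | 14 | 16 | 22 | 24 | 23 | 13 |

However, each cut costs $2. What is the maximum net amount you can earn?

31

Build r[k] bottom-up: r[k] = max over allowed piece i of (p[i] + r[k−i]) − 2 per cut.
r[1] = 2
r[2] = 5
r[3] = 11
r[4] = 14
r[5] = 16
r[6] = 22
r[7] = 24
r[8] = 26  (first piece 4, then r[4]=14)
r[9] = 31  (first piece 3, then r[6]=22)
One optimal plan: pieces 6 + 3 (1 cut) → $33 − $2 = $31.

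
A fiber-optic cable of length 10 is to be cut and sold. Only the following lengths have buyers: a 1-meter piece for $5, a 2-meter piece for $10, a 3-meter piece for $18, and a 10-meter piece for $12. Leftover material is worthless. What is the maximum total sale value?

59

Let f[k] be the best obtainable value from length k. For each k, try every first piece i and keep the best of price[i] + f[k−i].
f[1] = 5
f[2] = 10  (first piece 1, then f[1]=5)
f[3] = 18
f[4] = 23  (first piece 1, then f[3]=18)
f[5] = 28  (first piece 1, then f[4]=23)
f[6] = 36  (first piece 3, then f[3]=18)
f[7] = 41  (first piece 1, then f[6]=36)
f[8] = 46  (first piece 1, then f[7]=41)
f[9] = 54  (first piece 3, then f[6]=36)
f[10] = 59  (first piece 1, then f[9]=54)
One optimal cutting: 3 + 3 + 3 + 1 → $59.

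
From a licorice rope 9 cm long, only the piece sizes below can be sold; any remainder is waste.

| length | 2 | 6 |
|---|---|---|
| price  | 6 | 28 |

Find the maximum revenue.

34

Consider every possible first cut. f[k] is the best of p[i]+f[k−i] over all sellable i≤k.
f[1] = 0
f[2] = 6
f[3] = 6
f[4] = 12  (first piece 2, then f[2]=6)
f[5] = 12
f[6] = max(6+12, 28+0) = 28
f[7] = max(6+12, 28+0) = 28
f[8] = max(6+28, 28+6) = 34
f[9] = max(6+28, 28+6) = 34
One optimal cutting: pieces 6 + 2 with 1 cm of scrap → ¢34.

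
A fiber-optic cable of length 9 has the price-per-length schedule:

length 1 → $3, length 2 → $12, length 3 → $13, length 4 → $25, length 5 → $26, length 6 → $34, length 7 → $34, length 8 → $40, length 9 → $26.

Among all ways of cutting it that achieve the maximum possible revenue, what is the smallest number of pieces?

Consider every possible first cut. r[k] is the best of p[i]+r[k−i] over all sellable i≤k.
r[1] = 3
r[2] = 12
r[3] = 15  (first piece 1, then r[2]=12)
r[4] = 25
r[5] = 28  (first piece 1, then r[4]=25)
r[6] = 37  (first piece 2, then r[4]=25)
r[7] = 40  (first piece 1, then r[6]=37)
r[8] = 50  (first piece 4, then r[4]=25)
r[9] = 53  (first piece 1, then r[8]=50)
Maximum revenue is $53.
Now minimize piece count subject to staying optimal: for each k, pieces[k] = 1 + min over i with p[i]+r[k−i]=r[k] of pieces[k−i].
pieces[6] = 2
pieces[7] = 3
pieces[8] = 2
pieces[9] = 3

3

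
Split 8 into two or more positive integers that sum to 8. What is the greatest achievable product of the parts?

Fill f[k] for k=2..8: at each k try every first piece i and multiply by the better of (k−i) uncut or f[k−i].
f[2] = 1*max(1,0) = 1*1 = 1
f[3] = 1*max(2,1) = 1*2 = 2
f[4] = 2*max(2,1) = 2*2 = 4
f[5] = 2*max(3,2) = 2*3 = 6
f[6] = 3*max(3,2) = 3*3 = 9
f[7] = 2*max(5,6) = 2*6 = 12
f[8] = 2*max(6,9) = 2*9 = 18
One optimal split: 3 + 3 + 2; product 3*3*2 = 18.

18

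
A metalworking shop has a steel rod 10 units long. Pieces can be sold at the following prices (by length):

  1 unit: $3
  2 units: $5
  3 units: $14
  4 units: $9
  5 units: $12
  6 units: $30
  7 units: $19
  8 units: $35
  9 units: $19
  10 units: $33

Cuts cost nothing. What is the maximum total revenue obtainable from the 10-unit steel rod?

47

Build r[k] bottom-up: r[k] = max over allowed piece i of (p[i] + r[k−i]).
r[1] = 3
r[2] = 6  (first piece 1, then r[1]=3)
r[3] = 14
r[4] = 17  (first piece 1, then r[3]=14)
r[5] = 20  (first piece 1, then r[4]=17)
r[6] = 30
r[7] = 33  (first piece 1, then r[6]=30)
r[8] = 36  (first piece 1, then r[7]=33)
r[9] = 44  (first piece 3, then r[6]=30)
r[10] = 47  (first piece 1, then r[9]=44)
One optimal cutting: 6 + 3 + 1 → $30 + $14 + $3 = $47.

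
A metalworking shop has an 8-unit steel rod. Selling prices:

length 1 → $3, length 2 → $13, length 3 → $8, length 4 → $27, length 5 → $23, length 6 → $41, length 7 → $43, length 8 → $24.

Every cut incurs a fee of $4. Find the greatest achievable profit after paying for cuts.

50

Consider every possible first cut. net[k] is the best of p[i]+net[k−i] over all sellable i≤k, charging 4 whenever i<k.
net[1] = 3
net[2] = max(3+3-4, 13+0) = 13
net[3] = max(3+13-4, 13+3-4, 8+0) = 12
net[4] = max(3+12-4, 13+13-4, 8+3-4, 27+0) = 27
net[5] = max(3+27-4, 13+12-4, 8+13-4, 27+3-4, 23+0) = 26
net[6] = max(3+26-4, 13+27-4, 8+12-4, 27+13-4, 23+3-4, 41+0) = 41
net[7] = max(3+41-4, 13+26-4, 8+27-4, …, 41+3-4, 43+0) = 43
net[8] = max(3+43-4, 13+41-4, 8+26-4, …, 43+3-4, 24+0) = 50
One optimal plan: pieces 6 + 2 (1 cut) → $54 − $4 = $50.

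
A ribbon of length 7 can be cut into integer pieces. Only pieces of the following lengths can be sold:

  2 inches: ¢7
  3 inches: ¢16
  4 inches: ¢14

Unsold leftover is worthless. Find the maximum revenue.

32

Build best[k] bottom-up: best[k] = max over allowed piece i of (p[i] + best[k−i]).
best[1] = 0
best[2] = 7
best[3] = max(7+0, 16+0) = 16
best[4] = max(7+7, 16+0, 14+0) = 16
best[5] = max(7+16, 16+7, 14+0) = 23
best[6] = max(7+16, 16+16, 14+7) = 32
best[7] = max(7+23, 16+16, 14+16) = 32
One optimal cutting: pieces 3 + 3 with 1 inch of scrap → ¢32.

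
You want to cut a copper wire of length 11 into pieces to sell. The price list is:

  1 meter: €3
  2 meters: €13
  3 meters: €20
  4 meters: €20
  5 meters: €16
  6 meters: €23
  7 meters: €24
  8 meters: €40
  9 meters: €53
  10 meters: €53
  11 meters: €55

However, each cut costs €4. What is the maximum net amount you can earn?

62

Let net[k] be the best obtainable value from length k. For each k, try every first piece i and keep the best of price[i] + net[k−i] minus the 4 cut fee when i<k.
net[1] = 3
net[2] = max(3+3-4, 13+0) = 13
net[3] = max(3+13-4, 13+3-4, 20+0) = 20
net[4] = max(3+20-4, 13+13-4, 20+3-4, 20+0) = 22
net[5] = max(3+22-4, 13+20-4, 20+13-4, 20+3-4, 16+0) = 29
net[6] = max(3+29-4, 13+22-4, 20+20-4, 20+13-4, 16+3-4, 23+0) = 36
net[7] = max(3+36-4, 13+29-4, 20+22-4, …, 23+3-4, 24+0) = 38
net[8] = max(3+38-4, 13+36-4, 20+29-4, …, 24+3-4, 40+0) = 45
net[9] = max(3+45-4, 13+38-4, 20+36-4, …, 40+3-4, 53+0) = 53
net[10] = max(3+53-4, 13+45-4, 20+38-4, …, 53+3-4, 53+0) = 54
net[11] = max(3+54-4, 13+53-4, 20+45-4, …, 53+3-4, 55+0) = 62
One optimal plan: pieces 9 + 2 (1 cut) → €66 − €4 = €62.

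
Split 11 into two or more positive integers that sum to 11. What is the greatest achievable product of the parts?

Fill m[k] for k=2..11: at each k try every first piece i and multiply by the better of (k−i) uncut or m[k−i].
m[2] = 1*max(1,0) = 1*1 = 1
m[3] = 1*max(2,1) = 1*2 = 2
m[4] = 2*max(2,1) = 2*2 = 4
m[5] = 2*max(3,2) = 2*3 = 6
m[6] = 3*max(3,2) = 3*3 = 9
m[7] = 2*max(5,6) = 2*6 = 12
m[8] = 2*max(6,9) = 2*9 = 18
m[9] = 3*max(6,9) = 3*9 = 27
m[10] = 2*max(8,18) = 2*18 = 36
m[11] = 2*max(9,27) = 2*27 = 54
One optimal split: 3 + 3 + 3 + 2; product 3*3*3*2 = 54.

54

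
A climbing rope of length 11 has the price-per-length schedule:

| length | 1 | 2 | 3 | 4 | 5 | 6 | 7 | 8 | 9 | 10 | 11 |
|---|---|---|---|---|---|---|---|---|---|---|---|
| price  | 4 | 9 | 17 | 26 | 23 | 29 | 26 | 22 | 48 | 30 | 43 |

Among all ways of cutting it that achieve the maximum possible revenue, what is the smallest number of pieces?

Build r[k] bottom-up: r[k] = max over allowed piece i of (p[i] + r[k−i]).
r[1] = 4
r[2] = 9
r[3] = 17
r[4] = 26
r[5] = 30  (first piece 1, then r[4]=26)
r[6] = 35  (first piece 2, then r[4]=26)
r[7] = 43  (first piece 3, then r[4]=26)
r[8] = 52  (first piece 4, then r[4]=26)
r[9] = 56  (first piece 1, then r[8]=52)
r[10] = 61  (first piece 2, then r[8]=52)
r[11] = 69  (first piece 3, then r[8]=52)
Maximum revenue is €69.
Now minimize piece count subject to staying optimal: for each k, pieces[k] = 1 + min over i with p[i]+r[k−i]=r[k] of pieces[k−i].
pieces[8] = 2
pieces[9] = 3
pieces[10] = 3
pieces[11] = 3

3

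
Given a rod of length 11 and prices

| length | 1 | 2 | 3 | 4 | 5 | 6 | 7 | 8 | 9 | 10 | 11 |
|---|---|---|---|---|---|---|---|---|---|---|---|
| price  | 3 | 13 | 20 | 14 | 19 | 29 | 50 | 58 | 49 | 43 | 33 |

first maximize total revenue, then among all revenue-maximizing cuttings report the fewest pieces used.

Let r[k] be the best obtainable value from length k. For each k, try every first piece i and keep the best of price[i] + r[k−i].
r[1] = 3
r[2] = max(3+3, 13+0) = 13
r[3] = max(3+13, 13+3, 20+0) = 20
r[4] = max(3+20, 13+13, 20+3, 14+0) = 26
r[5] = max(3+26, 13+20, 20+13, 14+3, 19+0) = 33
r[6] = max(3+33, 13+26, 20+20, 14+13, 19+3, 29+0) = 40
r[7] = max(3+40, 13+33, 20+26, …, 29+3, 50+0) = 50
r[8] = max(3+50, 13+40, 20+33, …, 50+3, 58+0) = 58
r[9] = max(3+58, 13+50, 20+40, …, 58+3, 49+0) = 63
r[10] = max(3+63, 13+58, 20+50, …, 49+3, 43+0) = 71
r[11] = max(3+71, 13+63, 20+58, …, 43+3, 33+0) = 78
Maximum revenue is 78.
Now minimize piece count subject to staying optimal: for each k, pieces[k] = 1 + min over i with p[i]+r[k−i]=r[k] of pieces[k−i].
pieces[8] = 1
pieces[9] = 2
pieces[10] = 2
pieces[11] = 2

2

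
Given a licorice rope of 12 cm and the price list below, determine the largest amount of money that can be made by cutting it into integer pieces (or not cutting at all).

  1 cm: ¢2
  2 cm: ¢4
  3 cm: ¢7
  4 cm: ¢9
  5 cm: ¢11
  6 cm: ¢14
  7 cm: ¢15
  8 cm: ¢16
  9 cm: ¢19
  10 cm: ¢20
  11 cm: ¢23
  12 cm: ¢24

28

Let R[k] be the best obtainable value from length k. For each k, try every first piece i and keep the best of price[i] + R[k−i].
R[1] = 2
R[2] = max(2+2, 4+0) = 4
R[3] = max(2+4, 4+2, 7+0) = 7
R[4] = max(2+7, 4+4, 7+2, 9+0) = 9
R[5] = max(2+9, 4+7, 7+4, 9+2, 11+0) = 11
R[6] = max(2+11, 4+9, 7+7, 9+4, 11+2, 14+0) = 14
R[7] = max(2+14, 4+11, 7+9, …, 14+2, 15+0) = 16
R[8] = max(2+16, 4+14, 7+11, …, 15+2, 16+0) = 18
R[9] = max(2+18, 4+16, 7+14, …, 16+2, 19+0) = 21
R[10] = max(2+21, 4+18, 7+16, …, 19+2, 20+0) = 23
R[11] = max(2+23, 4+21, 7+18, …, 20+2, 23+0) = 25
R[12] = max(2+25, 4+23, 7+21, …, 23+2, 24+0) = 28
One optimal cutting: 3 + 3 + 3 + 3 → ¢7 + ¢7 + ¢7 + ¢7 = ¢28.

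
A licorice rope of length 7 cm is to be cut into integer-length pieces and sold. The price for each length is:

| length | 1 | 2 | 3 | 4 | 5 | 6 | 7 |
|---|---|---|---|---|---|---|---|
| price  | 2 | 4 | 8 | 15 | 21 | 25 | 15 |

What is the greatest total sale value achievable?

Consider every possible first cut. v[k] is the best of p[i]+v[k−i] over all sellable i≤k.
v[1] = 2
v[2] = 4  (first piece 1, then v[1]=2)
v[3] = 8
v[4] = 15
v[5] = 21
v[6] = 25
v[7] = 27  (first piece 1, then v[6]=25)
One optimal cutting: 6 + 1 → ¢25 + ¢2 = ¢27.

27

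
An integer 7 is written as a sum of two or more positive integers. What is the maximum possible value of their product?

Define m[k] = max over 1≤i<k of i · max(k−i, m[k−i]); the inner max lets the remainder stay uncut if that's better.
m[2] = 1*max(1,0) = 1*1 = 1
m[3] = 1*max(2,1) = 1*2 = 2
m[4] = 2*max(2,1) = 2*2 = 4
m[5] = 2*max(3,2) = 2*3 = 6
m[6] = 3*max(3,2) = 3*3 = 9
m[7] = 2*max(5,6) = 2*6 = 12
One optimal split: 3 + 2 + 2; product 3*2*2 = 12.

12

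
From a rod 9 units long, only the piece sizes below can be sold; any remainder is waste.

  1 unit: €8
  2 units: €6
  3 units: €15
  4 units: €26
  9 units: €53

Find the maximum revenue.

72

Build r[k] bottom-up: r[k] = max over allowed piece i of (p[i] + r[k−i]).
r[1] = 8
r[2] = 16  (first piece 1, then r[1]=8)
r[3] = 24  (first piece 1, then r[2]=16)
r[4] = 32  (first piece 1, then r[3]=24)
r[5] = 40  (first piece 1, then r[4]=32)
r[6] = 48  (first piece 1, then r[5]=40)
r[7] = 56  (first piece 1, then r[6]=48)
r[8] = 64  (first piece 1, then r[7]=56)
r[9] = 72  (first piece 1, then r[8]=64)
One optimal cutting: 1 + 1 + 1 + 1 + 1 + 1 + 1 + 1 + 1 → €72.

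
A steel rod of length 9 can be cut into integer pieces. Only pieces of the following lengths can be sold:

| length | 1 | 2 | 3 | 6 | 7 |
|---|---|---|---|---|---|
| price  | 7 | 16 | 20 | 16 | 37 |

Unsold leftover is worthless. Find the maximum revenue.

Let best[k] be the best obtainable value from length k. For each k, try every first piece i and keep the best of price[i] + best[k−i].
best[1] = 7
best[2] = max(7+7, 16+0) = 16
best[3] = max(7+16, 16+7, 20+0) = 23
best[4] = max(7+23, 16+16, 20+7) = 32
best[5] = max(7+32, 16+23, 20+16) = 39
best[6] = max(7+39, 16+32, 20+23, 16+0) = 48
best[7] = max(7+48, 16+39, 20+32, 16+7, 37+0) = 55
best[8] = max(7+55, 16+48, 20+39, 16+16, 37+7) = 64
best[9] = max(7+64, 16+55, 20+48, 16+23, 37+16) = 71
One optimal cutting: 2 + 2 + 2 + 2 + 1 → $71.

71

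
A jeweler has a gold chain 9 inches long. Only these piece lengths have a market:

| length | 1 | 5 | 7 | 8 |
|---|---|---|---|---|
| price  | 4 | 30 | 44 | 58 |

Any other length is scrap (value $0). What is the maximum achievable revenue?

62

Let f[k] be the best obtainable value from length k. For each k, try every first piece i and keep the best of price[i] + f[k−i].
f[1] = 4
f[2] = 8  (first piece 1, then f[1]=4)
f[3] = 12  (first piece 1, then f[2]=8)
f[4] = 16  (first piece 1, then f[3]=12)
f[5] = 30
f[6] = 34  (first piece 1, then f[5]=30)
f[7] = 44
f[8] = 58
f[9] = 62  (first piece 1, then f[8]=58)
One optimal cutting: 8 + 1 → $62.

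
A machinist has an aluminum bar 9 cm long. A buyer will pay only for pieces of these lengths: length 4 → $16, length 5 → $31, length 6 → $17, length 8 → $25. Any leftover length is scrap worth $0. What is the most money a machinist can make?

Build best[k] bottom-up: best[k] = max over allowed piece i of (p[i] + best[k−i]).
best[1] = 0
best[2] = 0
best[3] = 0
best[4] = 16
best[5] = 31
best[6] = 31
best[7] = 31
best[8] = 32  (first piece 4, then best[4]=16)
best[9] = 47  (first piece 4, then best[5]=31)
One optimal cutting: 5 + 4 → $47.

47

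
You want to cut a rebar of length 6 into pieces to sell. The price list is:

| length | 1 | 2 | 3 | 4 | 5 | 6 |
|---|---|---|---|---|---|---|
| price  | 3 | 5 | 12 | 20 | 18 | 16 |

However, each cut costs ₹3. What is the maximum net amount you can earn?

22

Consider every possible first cut. net[k] is the best of p[i]+net[k−i] over all sellable i≤k, charging 3 whenever i<k.
net[1] = 3
net[2] = max(3+3-3, 5+0) = 5
net[3] = max(3+5-3, 5+3-3, 12+0) = 12
net[4] = max(3+12-3, 5+5-3, 12+3-3, 20+0) = 20
net[5] = max(3+20-3, 5+12-3, 12+5-3, 20+3-3, 18+0) = 20
net[6] = max(3+20-3, 5+20-3, 12+12-3, 20+5-3, 18+3-3, 16+0) = 22
One optimal plan: pieces 4 + 2 (1 cut) → ₹25 − ₹3 = ₹22.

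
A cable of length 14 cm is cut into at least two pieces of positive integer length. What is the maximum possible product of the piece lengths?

162

Fill P[k] for k=2..14: at each k try every first piece i and multiply by the better of (k−i) uncut or P[k−i].
P[2] = 1·max(1,0) = 1·1 = 1
P[3] = max(1·2, 2·1) = 2
P[4] = max(1·3, 2·2, 3·1) = 4
P[5] = max(1·4, 2·3, 3·2, 4·1) = 6
P[6] = max(1·6, 2·4, 3·3, 4·2, 5·1) = 9
P[7] = max(1·9, 2·6, 3·4, 4·3, 5·2, 6·1) = 12
P[8] = max(1·12, 2·9, 3·6, …, 6·2, 7·1) = 18
P[9] = max(1·18, 2·12, 3·9, …, 7·2, 8·1) = 27
P[10] = max(1·27, 2·18, 3·12, …, 8·2, 9·1) = 36
P[11] = max(1·36, 2·27, 3·18, …, 9·2, 10·1) = 54
P[12] = max(1·54, 2·36, 3·27, …, 10·2, 11·1) = 81
P[13] = max(1·81, 2·54, 3·36, …, 11·2, 12·1) = 108
P[14] = max(1·108, 2·81, 3·54, …, 12·2, 13·1) = 162
One optimal split: 3 + 3 + 3 + 3 + 2; product 3·3·3·3·2 = 162.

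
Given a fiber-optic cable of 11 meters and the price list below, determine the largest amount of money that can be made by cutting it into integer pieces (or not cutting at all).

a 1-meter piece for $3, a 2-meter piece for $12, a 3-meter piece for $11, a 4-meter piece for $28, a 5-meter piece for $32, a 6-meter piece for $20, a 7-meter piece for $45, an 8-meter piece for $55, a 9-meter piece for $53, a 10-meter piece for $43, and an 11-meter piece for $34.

73

Build v[k] bottom-up: v[k] = max over allowed piece i of (p[i] + v[k−i]).
v[1] = 3
v[2] = max(3+3, 12+0) = 12
v[3] = max(3+12, 12+3, 11+0) = 15
v[4] = max(3+15, 12+12, 11+3, 28+0) = 28
v[5] = max(3+28, 12+15, 11+12, 28+3, 32+0) = 32
v[6] = max(3+32, 12+28, 11+15, 28+12, 32+3, 20+0) = 40
v[7] = max(3+40, 12+32, 11+28, …, 20+3, 45+0) = 45
v[8] = max(3+45, 12+40, 11+32, …, 45+3, 55+0) = 56
v[9] = max(3+56, 12+45, 11+40, …, 55+3, 53+0) = 60
v[10] = max(3+60, 12+56, 11+45, …, 53+3, 43+0) = 68
v[11] = max(3+68, 12+60, 11+56, …, 43+3, 34+0) = 73
One optimal cutting: 7 + 4 → $45 + $28 = $73.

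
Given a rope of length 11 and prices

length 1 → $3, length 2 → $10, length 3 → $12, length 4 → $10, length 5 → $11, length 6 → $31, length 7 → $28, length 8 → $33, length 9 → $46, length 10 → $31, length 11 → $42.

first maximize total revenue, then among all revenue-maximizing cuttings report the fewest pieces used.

Build r[k] bottom-up: r[k] = max over allowed piece i of (p[i] + r[k−i]).
r[1] = 3
r[2] = max(3+3, 10+0) = 10
r[3] = max(3+10, 10+3, 12+0) = 13
r[4] = max(3+13, 10+10, 12+3, 10+0) = 20
r[5] = max(3+20, 10+13, 12+10, 10+3, 11+0) = 23
r[6] = max(3+23, 10+20, 12+13, 10+10, 11+3, 31+0) = 31
r[7] = max(3+31, 10+23, 12+20, …, 31+3, 28+0) = 34
r[8] = max(3+34, 10+31, 12+23, …, 28+3, 33+0) = 41
r[9] = max(3+41, 10+34, 12+31, …, 33+3, 46+0) = 46
r[10] = max(3+46, 10+41, 12+34, …, 46+3, 31+0) = 51
r[11] = max(3+51, 10+46, 12+41, …, 31+3, 42+0) = 56
Maximum revenue is $56.
Now minimize piece count subject to staying optimal: for each k, pieces[k] = 1 + min over i with p[i]+r[k−i]=r[k] of pieces[k−i].
pieces[8] = 2
pieces[9] = 1
pieces[10] = 3
pieces[11] = 2

2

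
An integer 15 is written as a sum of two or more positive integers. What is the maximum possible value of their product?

Let m[k] be the best product for length k (with at least one cut). For each first piece i, the rest contributes max(k−i, m[k−i]).
m[2] = 1·max(1,0) = 1·1 = 1
m[3] = 1·max(2,1) = 1·2 = 2
m[4] = 2·max(2,1) = 2·2 = 4
m[5] = 2·max(3,2) = 2·3 = 6
m[6] = 3·max(3,2) = 3·3 = 9
m[7] = 2·max(5,6) = 2·6 = 12
m[8] = 2·max(6,9) = 2·9 = 18
m[9] = 3·max(6,9) = 3·9 = 27
m[10] = 2·max(8,18) = 2·18 = 36
m[11] = 2·max(9,27) = 2·27 = 54
m[12] = 3·max(9,27) = 3·27 = 81
m[13] = 2·max(11,54) = 2·54 = 108
m[14] = 2·max(12,81) = 2·81 = 162
m[15] = 3·max(12,81) = 3·81 = 243
One optimal split: 3 + 3 + 3 + 3 + 3; product 3·3·3·3·3 = 243.

243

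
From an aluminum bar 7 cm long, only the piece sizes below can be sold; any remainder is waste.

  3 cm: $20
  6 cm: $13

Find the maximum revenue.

40

Consider every possible first cut. r[k] is the best of p[i]+r[k−i] over all sellable i≤k.
r[1] = 0
r[2] = 0
r[3] = 20
r[4] = 20
r[5] = 20
r[6] = 40  (first piece 3, then r[3]=20)
r[7] = 40
One optimal cutting: pieces 3 + 3 with 1 cm of scrap → $40.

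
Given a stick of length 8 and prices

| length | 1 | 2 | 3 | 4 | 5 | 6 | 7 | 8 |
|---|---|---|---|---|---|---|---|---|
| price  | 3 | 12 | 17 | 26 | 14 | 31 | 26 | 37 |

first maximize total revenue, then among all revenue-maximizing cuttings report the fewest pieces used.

Consider every possible first cut. r[k] is the best of p[i]+r[k−i] over all sellable i≤k.
r[1] = 3
r[2] = 12
r[3] = 17
r[4] = 26
r[5] = 29  (first piece 1, then r[4]=26)
r[6] = 38  (first piece 2, then r[4]=26)
r[7] = 43  (first piece 3, then r[4]=26)
r[8] = 52  (first piece 4, then r[4]=26)
Maximum revenue is €52.
Now minimize piece count subject to staying optimal: for each k, pieces[k] = 1 + min over i with p[i]+r[k−i]=r[k] of pieces[k−i].
pieces[5] = 2
pieces[6] = 2
pieces[7] = 2
pieces[8] = 2

2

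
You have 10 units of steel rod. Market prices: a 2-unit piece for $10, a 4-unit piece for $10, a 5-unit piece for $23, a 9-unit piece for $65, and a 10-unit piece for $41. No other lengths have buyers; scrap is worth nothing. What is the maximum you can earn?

Let best[k] be the best obtainable value from length k. For each k, try every first piece i and keep the best of price[i] + best[k−i].
best[1] = 0
best[2] = 10
best[3] = 10
best[4] = 20  (first piece 2, then best[2]=10)
best[5] = 23
best[6] = 30  (first piece 2, then best[4]=20)
best[7] = 33  (first piece 2, then best[5]=23)
best[8] = 40  (first piece 2, then best[6]=30)
best[9] = 65
best[10] = 65
One optimal cutting: pieces 9 with 1 unit of scrap → $65.

65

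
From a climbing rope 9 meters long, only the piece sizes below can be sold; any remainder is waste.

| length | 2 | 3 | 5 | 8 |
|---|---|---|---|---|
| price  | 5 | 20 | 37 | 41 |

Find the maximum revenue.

60

Let best[k] be the best obtainable value from length k. For each k, try every first piece i and keep the best of price[i] + best[k−i].
best[1] = 0
best[2] = 5
best[3] = max(5+0, 20+0) = 20
best[4] = max(5+5, 20+0) = 20
best[5] = max(5+20, 20+5, 37+0) = 37
best[6] = max(5+20, 20+20, 37+0) = 40
best[7] = max(5+37, 20+20, 37+5) = 42
best[8] = max(5+40, 20+37, 37+20, 41+0) = 57
best[9] = max(5+42, 20+40, 37+20, 41+0) = 60
One optimal cutting: 3 + 3 + 3 → €60.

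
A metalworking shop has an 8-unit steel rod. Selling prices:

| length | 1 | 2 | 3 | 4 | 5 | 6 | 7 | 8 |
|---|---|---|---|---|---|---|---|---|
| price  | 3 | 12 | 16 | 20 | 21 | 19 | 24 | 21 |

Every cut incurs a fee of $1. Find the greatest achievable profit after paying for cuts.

45

Build net[k] bottom-up: net[k] = max over allowed piece i of (p[i] + net[k−i]) − 1 per cut.
net[1] = 3
net[2] = 12
net[3] = 16
net[4] = 23  (first piece 2, then net[2]=12)
net[5] = 27  (first piece 2, then net[3]=16)
net[6] = 34  (first piece 2, then net[4]=23)
net[7] = 38  (first piece 2, then net[5]=27)
net[8] = 45  (first piece 2, then net[6]=34)
One optimal plan: pieces 2 + 2 + 2 + 2 (3 cuts) → $48 − $3 = $45.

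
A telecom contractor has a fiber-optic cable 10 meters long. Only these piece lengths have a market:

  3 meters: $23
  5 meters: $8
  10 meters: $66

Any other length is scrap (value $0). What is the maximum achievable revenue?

69

Let f[k] be the best obtainable value from length k. For each k, try every first piece i and keep the best of price[i] + f[k−i].
f[1] = 0
f[2] = 0
f[3] = 23
f[4] = 23
f[5] = max(23+0, 8+0) = 23
f[6] = max(23+23, 8+0) = 46
f[7] = max(23+23, 8+0) = 46
f[8] = max(23+23, 8+23) = 46
f[9] = max(23+46, 8+23) = 69
f[10] = max(23+46, 8+23, 66+0) = 69
One optimal cutting: pieces 3 + 3 + 3 with 1 meter of scrap → $69.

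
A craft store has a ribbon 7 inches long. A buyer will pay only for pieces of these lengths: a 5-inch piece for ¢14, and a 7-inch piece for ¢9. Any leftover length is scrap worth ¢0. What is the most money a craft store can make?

14

Build best[k] bottom-up: best[k] = max over allowed piece i of (p[i] + best[k−i]).
best[1] = 0
best[2] = 0
best[3] = 0
best[4] = 0
best[5] = 14
best[6] = 14
best[7] = 14
One optimal cutting: pieces 5 with 2 inches of scrap → ¢14.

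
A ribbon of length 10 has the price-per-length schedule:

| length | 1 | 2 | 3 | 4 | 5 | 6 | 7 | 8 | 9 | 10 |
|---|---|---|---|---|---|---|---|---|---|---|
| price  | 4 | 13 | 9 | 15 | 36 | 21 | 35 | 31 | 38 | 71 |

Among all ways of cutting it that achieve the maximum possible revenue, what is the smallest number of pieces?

2

Build r[k] bottom-up: r[k] = max over allowed piece i of (p[i] + r[k−i]).
r[1] = 4
r[2] = max(4+4, 13+0) = 13
r[3] = max(4+13, 13+4, 9+0) = 17
r[4] = max(4+17, 13+13, 9+4, 15+0) = 26
r[5] = max(4+26, 13+17, 9+13, 15+4, 36+0) = 36
r[6] = max(4+36, 13+26, 9+17, 15+13, 36+4, 21+0) = 40
r[7] = max(4+40, 13+36, 9+26, …, 21+4, 35+0) = 49
r[8] = max(4+49, 13+40, 9+36, …, 35+4, 31+0) = 53
r[9] = max(4+53, 13+49, 9+40, …, 31+4, 38+0) = 62
r[10] = max(4+62, 13+53, 9+49, …, 38+4, 71+0) = 72
Maximum revenue is ¢72.
Now minimize piece count subject to staying optimal: for each k, pieces[k] = 1 + min over i with p[i]+r[k−i]=r[k] of pieces[k−i].
pieces[7] = 2
pieces[8] = 3
pieces[9] = 3
pieces[10] = 2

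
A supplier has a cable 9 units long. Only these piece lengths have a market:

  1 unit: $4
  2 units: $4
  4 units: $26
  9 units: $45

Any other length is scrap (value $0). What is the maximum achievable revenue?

56

Build r[k] bottom-up: r[k] = max over allowed piece i of (p[i] + r[k−i]).
r[1] = 4
r[2] = max(4+4, 4+0) = 8
r[3] = max(4+8, 4+4) = 12
r[4] = max(4+12, 4+8, 26+0) = 26
r[5] = max(4+26, 4+12, 26+4) = 30
r[6] = max(4+30, 4+26, 26+8) = 34
r[7] = max(4+34, 4+30, 26+12) = 38
r[8] = max(4+38, 4+34, 26+26) = 52
r[9] = max(4+52, 4+38, 26+30, 45+0) = 56
One optimal cutting: 4 + 4 + 1 → $56.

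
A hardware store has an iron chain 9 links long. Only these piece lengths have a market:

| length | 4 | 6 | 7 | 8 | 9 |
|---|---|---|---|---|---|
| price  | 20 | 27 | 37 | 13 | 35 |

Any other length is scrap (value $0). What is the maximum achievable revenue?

Let r[k] be the best obtainable value from length k. For each k, try every first piece i and keep the best of price[i] + r[k−i].
r[1] = 0
r[2] = 0
r[3] = 0
r[4] = 20
r[5] = 20
r[6] = max(20+0, 27+0) = 27
r[7] = max(20+0, 27+0, 37+0) = 37
r[8] = max(20+20, 27+0, 37+0, 13+0) = 40
r[9] = max(20+20, 27+0, 37+0, 13+0, 35+0) = 40
One optimal cutting: pieces 4 + 4 with 1 link of scrap → $40.

40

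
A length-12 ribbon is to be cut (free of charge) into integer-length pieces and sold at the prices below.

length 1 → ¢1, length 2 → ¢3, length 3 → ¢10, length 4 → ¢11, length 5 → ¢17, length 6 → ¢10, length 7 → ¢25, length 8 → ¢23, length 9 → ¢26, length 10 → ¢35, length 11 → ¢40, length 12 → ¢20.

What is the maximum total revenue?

Build best[k] bottom-up: best[k] = max over allowed piece i of (p[i] + best[k−i]).
best[1] = 1
best[2] = 3
best[3] = 10
best[4] = 11  (first piece 1, then best[3]=10)
best[5] = 17
best[6] = 20  (first piece 3, then best[3]=10)
best[7] = 25
best[8] = 27  (first piece 3, then best[5]=17)
best[9] = 30  (first piece 3, then best[6]=20)
best[10] = 35  (first piece 3, then best[7]=25)
best[11] = 40
best[12] = 42  (first piece 5, then best[7]=25)
One optimal cutting: 7 + 5 → ¢25 + ¢17 = ¢42.

42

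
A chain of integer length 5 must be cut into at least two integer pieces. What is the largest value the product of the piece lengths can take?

Let f[k] be the best product for length k (with at least one cut). For each first piece i, the rest contributes max(k−i, f[k−i]).
f[2] = 1*max(1,0) = 1*1 = 1
f[3] = 1*max(2,1) = 1*2 = 2
f[4] = 2*max(2,1) = 2*2 = 4
f[5] = 2*max(3,2) = 2*3 = 6
One optimal split: 3 + 2; product 3*2 = 6.

6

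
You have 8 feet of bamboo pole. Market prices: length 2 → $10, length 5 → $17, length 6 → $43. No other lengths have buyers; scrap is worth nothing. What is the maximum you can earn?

53

Build r[k] bottom-up: r[k] = max over allowed piece i of (p[i] + r[k−i]).
r[1] = 0
r[2] = 10
r[3] = 10
r[4] = 20  (first piece 2, then r[2]=10)
r[5] = 20
r[6] = 43
r[7] = 43
r[8] = 53  (first piece 2, then r[6]=43)
One optimal cutting: 6 + 2 → $53.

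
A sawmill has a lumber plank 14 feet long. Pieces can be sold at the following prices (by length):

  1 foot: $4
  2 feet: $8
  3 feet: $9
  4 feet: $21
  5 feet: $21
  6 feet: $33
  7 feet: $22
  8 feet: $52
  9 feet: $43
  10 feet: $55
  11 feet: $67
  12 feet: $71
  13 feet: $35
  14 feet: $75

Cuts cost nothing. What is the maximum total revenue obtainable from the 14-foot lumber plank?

85

Consider every possible first cut. r[k] is the best of p[i]+r[k−i] over all sellable i≤k.
r[1] = 4
r[2] = 8  (first piece 1, then r[1]=4)
r[3] = 12  (first piece 1, then r[2]=8)
r[4] = 21
r[5] = 25  (first piece 1, then r[4]=21)
r[6] = 33
r[7] = 37  (first piece 1, then r[6]=33)
r[8] = 52
r[9] = 56  (first piece 1, then r[8]=52)
r[10] = 60  (first piece 1, then r[9]=56)
r[11] = 67
r[12] = 73  (first piece 4, then r[8]=52)
r[13] = 77  (first piece 1, then r[12]=73)
r[14] = 85  (first piece 6, then r[8]=52)
One optimal cutting: 8 + 6 → $52 + $33 = $85.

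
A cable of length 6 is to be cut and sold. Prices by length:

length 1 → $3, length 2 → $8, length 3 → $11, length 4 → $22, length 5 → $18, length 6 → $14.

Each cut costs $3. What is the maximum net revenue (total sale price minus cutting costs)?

27

Build r[k] bottom-up: r[k] = max over allowed piece i of (p[i] + r[k−i]) − 3 per cut.
r[1] = 3
r[2] = max(3+3-3, 8+0) = 8
r[3] = max(3+8-3, 8+3-3, 11+0) = 11
r[4] = max(3+11-3, 8+8-3, 11+3-3, 22+0) = 22
r[5] = max(3+22-3, 8+11-3, 11+8-3, 22+3-3, 18+0) = 22
r[6] = max(3+22-3, 8+22-3, 11+11-3, 22+8-3, 18+3-3, 14+0) = 27
One optimal plan: pieces 4 + 2 (1 cut) → $30 − $3 = $27.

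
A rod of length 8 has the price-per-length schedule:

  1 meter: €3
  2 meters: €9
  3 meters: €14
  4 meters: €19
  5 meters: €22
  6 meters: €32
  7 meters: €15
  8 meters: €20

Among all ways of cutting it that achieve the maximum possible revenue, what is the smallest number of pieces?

Consider every possible first cut. r[k] is the best of p[i]+r[k−i] over all sellable i≤k.
r[1] = 3
r[2] = 9
r[3] = 14
r[4] = 19
r[5] = 23  (first piece 2, then r[3]=14)
r[6] = 32
r[7] = 35  (first piece 1, then r[6]=32)
r[8] = 41  (first piece 2, then r[6]=32)
Maximum revenue is €41.
Now minimize piece count subject to staying optimal: for each k, pieces[k] = 1 + min over i with p[i]+r[k−i]=r[k] of pieces[k−i].
pieces[5] = 2
pieces[6] = 1
pieces[7] = 2
pieces[8] = 2

2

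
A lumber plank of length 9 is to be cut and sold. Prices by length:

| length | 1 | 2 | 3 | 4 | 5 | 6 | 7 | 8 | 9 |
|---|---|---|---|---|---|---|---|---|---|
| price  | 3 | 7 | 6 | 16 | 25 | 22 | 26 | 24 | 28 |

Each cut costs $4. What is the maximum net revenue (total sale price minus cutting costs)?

Let r[k] be the best obtainable value from length k. For each k, try every first piece i and keep the best of price[i] + r[k−i] minus the 4 cut fee when i<k.
r[1] = 3
r[2] = 7
r[3] = 6  (first piece 1, then r[2]=7)
r[4] = 16
r[5] = 25
r[6] = 24  (first piece 1, then r[5]=25)
r[7] = 28  (first piece 2, then r[5]=25)
r[8] = 28  (first piece 4, then r[4]=16)
r[9] = 37  (first piece 4, then r[5]=25)
One optimal plan: pieces 5 + 4 (1 cut) → $41 − $4 = $37.

37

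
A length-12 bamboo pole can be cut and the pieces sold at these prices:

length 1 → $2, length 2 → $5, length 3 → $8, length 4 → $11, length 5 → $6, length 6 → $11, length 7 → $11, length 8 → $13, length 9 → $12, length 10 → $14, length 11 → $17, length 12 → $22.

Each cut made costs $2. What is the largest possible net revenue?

29

Build v[k] bottom-up: v[k] = max over allowed piece i of (p[i] + v[k−i]) − 2 per cut.
v[1] = 2
v[2] = max(2+2-2, 5+0) = 5
v[3] = max(2+5-2, 5+2-2, 8+0) = 8
v[4] = max(2+8-2, 5+5-2, 8+2-2, 11+0) = 11
v[5] = max(2+11-2, 5+8-2, 8+5-2, 11+2-2, 6+0) = 11
v[6] = max(2+11-2, 5+11-2, 8+8-2, 11+5-2, 6+2-2, 11+0) = 14
v[7] = max(2+14-2, 5+11-2, 8+11-2, …, 11+2-2, 11+0) = 17
v[8] = max(2+17-2, 5+14-2, 8+11-2, …, 11+2-2, 13+0) = 20
v[9] = max(2+20-2, 5+17-2, 8+14-2, …, 13+2-2, 12+0) = 20
v[10] = max(2+20-2, 5+20-2, 8+17-2, …, 12+2-2, 14+0) = 23
v[11] = max(2+23-2, 5+20-2, 8+20-2, …, 14+2-2, 17+0) = 26
v[12] = max(2+26-2, 5+23-2, 8+20-2, …, 17+2-2, 22+0) = 29
One optimal plan: pieces 4 + 4 + 4 (2 cuts) → $33 − $4 = $29.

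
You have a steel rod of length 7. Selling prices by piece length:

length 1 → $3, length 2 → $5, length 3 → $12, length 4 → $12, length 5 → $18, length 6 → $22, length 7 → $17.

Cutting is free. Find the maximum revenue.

27

Build r[k] bottom-up: r[k] = max over allowed piece i of (p[i] + r[k−i]).
r[1] = 3
r[2] = max(3+3, 5+0) = 6
r[3] = max(3+6, 5+3, 12+0) = 12
r[4] = max(3+12, 5+6, 12+3, 12+0) = 15
r[5] = max(3+15, 5+12, 12+6, 12+3, 18+0) = 18
r[6] = max(3+18, 5+15, 12+12, 12+6, 18+3, 22+0) = 24
r[7] = max(3+24, 5+18, 12+15, …, 22+3, 17+0) = 27
One optimal cutting: 3 + 3 + 1 → $12 + $12 + $3 = $27.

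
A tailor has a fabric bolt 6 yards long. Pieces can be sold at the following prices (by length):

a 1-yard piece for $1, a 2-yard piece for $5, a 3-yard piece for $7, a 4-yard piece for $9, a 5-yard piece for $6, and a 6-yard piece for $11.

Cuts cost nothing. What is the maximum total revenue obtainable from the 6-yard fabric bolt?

Consider every possible first cut. v[k] is the best of p[i]+v[k−i] over all sellable i≤k.
v[1] = 1
v[2] = max(1+1, 5+0) = 5
v[3] = max(1+5, 5+1, 7+0) = 7
v[4] = max(1+7, 5+5, 7+1, 9+0) = 10
v[5] = max(1+10, 5+7, 7+5, 9+1, 6+0) = 12
v[6] = max(1+12, 5+10, 7+7, 9+5, 6+1, 11+0) = 15
One optimal cutting: 2 + 2 + 2 → $5 + $5 + $5 = $15.

15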